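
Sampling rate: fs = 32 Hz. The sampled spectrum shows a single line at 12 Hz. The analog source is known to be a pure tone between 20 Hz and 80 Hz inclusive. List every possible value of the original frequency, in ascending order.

Frequencies that alias to 12 Hz are k·fs ± 12 Hz for integer k ≥ 0.
k=0: 12 Hz.
k=1: 20 Hz, 44 Hz.
k=2: 52 Hz, 76 Hz.
k=3: 84 Hz, 108 Hz.
Within [20 Hz, 80 Hz]: 20 Hz, 44 Hz, 52 Hz, 76 Hz.

20 Hz, 44 Hz, 52 Hz, 76 Hz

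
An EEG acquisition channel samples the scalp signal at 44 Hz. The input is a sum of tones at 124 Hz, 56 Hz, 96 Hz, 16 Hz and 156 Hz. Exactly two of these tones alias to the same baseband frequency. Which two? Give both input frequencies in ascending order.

96 Hz, 124 Hz

fs/2 = 22 Hz.
124 Hz mod fs = 36 Hz.
36 Hz > fs/2 = 22 Hz, folds to fs − 36 Hz = 8 Hz.
56 Hz mod fs = 12 Hz.
12 Hz ≤ fs/2 = 22 Hz, appears at 12 Hz.
96 Hz mod fs = 8 Hz.
8 Hz ≤ fs/2 = 22 Hz, appears at 8 Hz.
16 Hz ≤ fs/2 = 22 Hz, passes unchanged.
156 Hz mod fs = 24 Hz.
24 Hz > fs/2 = 22 Hz, folds to fs − 24 Hz = 20 Hz.
96 Hz and 124 Hz both map to 8 Hz.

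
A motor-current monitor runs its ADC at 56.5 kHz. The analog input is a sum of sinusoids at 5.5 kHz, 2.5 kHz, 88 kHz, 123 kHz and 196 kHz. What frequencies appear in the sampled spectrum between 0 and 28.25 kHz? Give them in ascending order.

2.5 kHz, 5.5 kHz, 10 kHz, 25 kHz, 26.5 kHz

fs/2 = 28.25 kHz.
5.5 kHz ≤ fs/2 = 28.25 kHz, passes unchanged.
2.5 kHz ≤ fs/2 = 28.25 kHz, passes unchanged.
88 kHz mod fs = 31.5 kHz.
31.5 kHz > fs/2 = 28.25 kHz, folds to fs − 31.5 kHz = 25 kHz.
123 kHz mod fs = 10 kHz.
10 kHz ≤ fs/2 = 28.25 kHz, appears at 10 kHz.
196 kHz mod fs = 26.5 kHz.
26.5 kHz ≤ fs/2 = 28.25 kHz, appears at 26.5 kHz.
Distinct values: {2.5 kHz, 5.5 kHz, 10 kHz, 25 kHz, 26.5 kHz}.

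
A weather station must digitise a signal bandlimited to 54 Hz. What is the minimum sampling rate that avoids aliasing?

Nyquist rate = 2 × 54 Hz = 108 Hz.

108 Hz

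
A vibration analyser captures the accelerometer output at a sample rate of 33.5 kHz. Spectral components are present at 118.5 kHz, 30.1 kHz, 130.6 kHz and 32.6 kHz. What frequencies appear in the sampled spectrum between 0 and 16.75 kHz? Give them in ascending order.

0.9 kHz, 3.4 kHz, 15.5 kHz

fs/2 = 16.75 kHz.
118.5 kHz mod fs = 18 kHz.
18 kHz > fs/2 = 16.75 kHz, folds to fs − 18 kHz = 15.5 kHz.
30.1 kHz > fs/2 = 16.75 kHz, folds to fs − 30.1 kHz = 3.4 kHz.
130.6 kHz mod fs = 30.1 kHz.
30.1 kHz > fs/2 = 16.75 kHz, folds to fs − 30.1 kHz = 3.4 kHz.
32.6 kHz > fs/2 = 16.75 kHz, folds to fs − 32.6 kHz = 0.9 kHz.
Distinct values: {0.9 kHz, 3.4 kHz, 15.5 kHz}.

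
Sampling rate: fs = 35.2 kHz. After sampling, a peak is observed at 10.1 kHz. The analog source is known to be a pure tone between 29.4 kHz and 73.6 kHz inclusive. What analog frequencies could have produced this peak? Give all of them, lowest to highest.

45.3 kHz, 60.3 kHz

Frequencies that alias to 10.1 kHz are k·fs ± 10.1 kHz for integer k ≥ 0.
k=0: 10.1 kHz.
k=1: 25.1 kHz, 45.3 kHz.
k=2: 60.3 kHz, 80.5 kHz.
k=3: 95.5 kHz, 115.7 kHz.
Within [29.4 kHz, 73.6 kHz]: 45.3 kHz, 60.3 kHz.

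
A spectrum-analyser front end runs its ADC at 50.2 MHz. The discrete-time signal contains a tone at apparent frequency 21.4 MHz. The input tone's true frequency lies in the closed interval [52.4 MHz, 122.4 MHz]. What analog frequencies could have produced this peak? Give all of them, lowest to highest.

Frequencies that alias to 21.4 MHz are k·fs ± 21.4 MHz for integer k ≥ 0.
k=0: 21.4 MHz.
k=1: 28.8 MHz, 71.6 MHz.
k=2: 79 MHz, 121.8 MHz.
k=3: 129.2 MHz, 172 MHz.
Within [52.4 MHz, 122.4 MHz]: 71.6 MHz, 79 MHz, 121.8 MHz.

71.6 MHz, 79 MHz, 121.8 MHz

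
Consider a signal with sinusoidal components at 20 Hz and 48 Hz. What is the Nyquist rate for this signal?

Highest-frequency component: 48 Hz.
Nyquist rate = 2 × 48 Hz = 96 Hz.

96 Hz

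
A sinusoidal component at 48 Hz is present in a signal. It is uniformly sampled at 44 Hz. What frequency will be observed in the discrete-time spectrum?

4 Hz

48 Hz mod fs = 4 Hz.
4 Hz ≤ fs/2 = 22 Hz, appears at 4 Hz.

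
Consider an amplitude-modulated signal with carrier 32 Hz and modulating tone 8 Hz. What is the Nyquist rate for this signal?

80 Hz

AM sidebands sit at fc ± fm = 24 Hz and 40 Hz.
Highest-frequency component: 40 Hz.
Nyquist rate = 2 × 40 Hz = 80 Hz.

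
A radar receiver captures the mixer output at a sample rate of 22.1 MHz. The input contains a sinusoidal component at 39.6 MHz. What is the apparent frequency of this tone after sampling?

39.6 MHz mod fs = 17.5 MHz.
17.5 MHz > fs/2 = 11.05 MHz, folds to fs − 17.5 MHz = 4.6 MHz.

4.6 MHz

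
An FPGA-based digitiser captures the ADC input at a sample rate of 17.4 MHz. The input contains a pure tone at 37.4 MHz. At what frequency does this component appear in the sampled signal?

2.6 MHz

37.4 MHz mod fs = 2.6 MHz.
2.6 MHz ≤ fs/2 = 8.7 MHz, appears at 2.6 MHz.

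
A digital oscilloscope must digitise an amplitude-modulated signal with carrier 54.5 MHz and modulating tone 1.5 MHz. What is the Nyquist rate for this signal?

112 MHz

AM sidebands sit at fc ± fm = 53 MHz and 56 MHz.
Highest-frequency component: 56 MHz.
Nyquist rate = 2 × 56 MHz = 112 MHz.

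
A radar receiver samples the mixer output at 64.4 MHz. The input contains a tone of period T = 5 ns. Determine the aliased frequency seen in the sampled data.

6.8 MHz

T = 5 ns → f = 1/T = 200 MHz.
200 MHz mod fs = 6.8 MHz.
6.8 MHz ≤ fs/2 = 32.2 MHz, appears at 6.8 MHz.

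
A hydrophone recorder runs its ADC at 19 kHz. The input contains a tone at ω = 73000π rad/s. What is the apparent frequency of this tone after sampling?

ω = 73000π rad/s → f = ω/(2π) = 36500 Hz = 36.5 kHz.
36.5 kHz mod fs = 17.5 kHz.
17.5 kHz > fs/2 = 9.5 kHz, folds to fs − 17.5 kHz = 1.5 kHz.

1.5 kHz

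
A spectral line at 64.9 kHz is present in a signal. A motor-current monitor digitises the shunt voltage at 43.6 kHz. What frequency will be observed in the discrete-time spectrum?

64.9 kHz mod fs = 21.3 kHz.
21.3 kHz ≤ fs/2 = 21.8 kHz, appears at 21.3 kHz.

21.3 kHz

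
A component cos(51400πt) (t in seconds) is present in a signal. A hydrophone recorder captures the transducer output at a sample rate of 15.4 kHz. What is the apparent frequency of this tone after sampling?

ω = 51400π rad/s → f = ω/(2π) = 25700 Hz = 25.7 kHz.
25.7 kHz mod fs = 10.3 kHz.
10.3 kHz > fs/2 = 7.7 kHz, folds to fs − 10.3 kHz = 5.1 kHz.

5.1 kHz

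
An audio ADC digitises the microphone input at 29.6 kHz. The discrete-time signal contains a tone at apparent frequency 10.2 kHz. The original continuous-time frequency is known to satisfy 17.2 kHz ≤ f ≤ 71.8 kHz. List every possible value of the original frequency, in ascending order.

Frequencies that alias to 10.2 kHz are k·fs ± 10.2 kHz for integer k ≥ 0.
k=0: 10.2 kHz.
k=1: 19.4 kHz, 39.8 kHz.
k=2: 49 kHz, 69.4 kHz.
k=3: 78.6 kHz, 99 kHz.
Within [17.2 kHz, 71.8 kHz]: 19.4 kHz, 39.8 kHz, 49 kHz, 69.4 kHz.

19.4 kHz, 39.8 kHz, 49 kHz, 69.4 kHz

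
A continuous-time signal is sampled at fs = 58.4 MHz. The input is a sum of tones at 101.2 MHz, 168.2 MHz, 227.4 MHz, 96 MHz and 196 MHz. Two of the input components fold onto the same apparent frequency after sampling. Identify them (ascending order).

fs/2 = 29.2 MHz.
101.2 MHz mod fs = 42.8 MHz.
42.8 MHz > fs/2 = 29.2 MHz, folds to fs − 42.8 MHz = 15.6 MHz.
168.2 MHz mod fs = 51.4 MHz.
51.4 MHz > fs/2 = 29.2 MHz, folds to fs − 51.4 MHz = 7 MHz.
227.4 MHz mod fs = 52.2 MHz.
52.2 MHz > fs/2 = 29.2 MHz, folds to fs − 52.2 MHz = 6.2 MHz.
96 MHz mod fs = 37.6 MHz.
37.6 MHz > fs/2 = 29.2 MHz, folds to fs − 37.6 MHz = 20.8 MHz.
196 MHz mod fs = 20.8 MHz.
20.8 MHz ≤ fs/2 = 29.2 MHz, appears at 20.8 MHz.
96 MHz and 196 MHz both map to 20.8 MHz.

96 MHz, 196 MHz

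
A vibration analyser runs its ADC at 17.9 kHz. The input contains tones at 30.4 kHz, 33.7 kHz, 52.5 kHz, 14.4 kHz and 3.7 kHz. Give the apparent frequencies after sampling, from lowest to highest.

1.2 kHz, 2.1 kHz, 3.5 kHz, 3.7 kHz, 5.4 kHz

fs/2 = 8.95 kHz.
30.4 kHz mod fs = 12.5 kHz.
12.5 kHz > fs/2 = 8.95 kHz, folds to fs − 12.5 kHz = 5.4 kHz.
33.7 kHz mod fs = 15.8 kHz.
15.8 kHz > fs/2 = 8.95 kHz, folds to fs − 15.8 kHz = 2.1 kHz.
52.5 kHz mod fs = 16.7 kHz.
16.7 kHz > fs/2 = 8.95 kHz, folds to fs − 16.7 kHz = 1.2 kHz.
14.4 kHz > fs/2 = 8.95 kHz, folds to fs − 14.4 kHz = 3.5 kHz.
3.7 kHz ≤ fs/2 = 8.95 kHz, passes unchanged.
Distinct values: {1.2 kHz, 2.1 kHz, 3.5 kHz, 3.7 kHz, 5.4 kHz}.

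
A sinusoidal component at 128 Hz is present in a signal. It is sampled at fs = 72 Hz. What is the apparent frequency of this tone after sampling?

128 Hz mod fs = 56 Hz.
56 Hz > fs/2 = 36 Hz, folds to fs − 56 Hz = 16 Hz.

16 Hz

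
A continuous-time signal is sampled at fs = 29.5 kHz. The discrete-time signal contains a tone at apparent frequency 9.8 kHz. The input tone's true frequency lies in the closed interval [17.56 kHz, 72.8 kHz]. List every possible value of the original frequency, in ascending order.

Frequencies that alias to 9.8 kHz are k·fs ± 9.8 kHz for integer k ≥ 0.
k=0: 9.8 kHz.
k=1: 19.7 kHz, 39.3 kHz.
k=2: 49.2 kHz, 68.8 kHz.
k=3: 78.7 kHz, 98.3 kHz.
Within [17.56 kHz, 72.8 kHz]: 19.7 kHz, 39.3 kHz, 49.2 kHz, 68.8 kHz.

19.7 kHz, 39.3 kHz, 49.2 kHz, 68.8 kHz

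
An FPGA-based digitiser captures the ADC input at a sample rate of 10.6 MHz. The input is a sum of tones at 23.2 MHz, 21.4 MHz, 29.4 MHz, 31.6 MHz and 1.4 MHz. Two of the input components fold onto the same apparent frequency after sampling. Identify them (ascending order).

fs/2 = 5.3 MHz.
23.2 MHz mod fs = 2 MHz.
2 MHz ≤ fs/2 = 5.3 MHz, appears at 2 MHz.
21.4 MHz mod fs = 0.2 MHz.
0.2 MHz ≤ fs/2 = 5.3 MHz, appears at 0.2 MHz.
29.4 MHz mod fs = 8.2 MHz.
8.2 MHz > fs/2 = 5.3 MHz, folds to fs − 8.2 MHz = 2.4 MHz.
31.6 MHz mod fs = 10.4 MHz.
10.4 MHz > fs/2 = 5.3 MHz, folds to fs − 10.4 MHz = 0.2 MHz.
1.4 MHz ≤ fs/2 = 5.3 MHz, passes unchanged.
21.4 MHz and 31.6 MHz both map to 0.2 MHz.

21.4 MHz, 31.6 MHz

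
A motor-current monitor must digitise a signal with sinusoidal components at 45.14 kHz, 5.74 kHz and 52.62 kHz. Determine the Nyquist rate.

105.24 kHz

Highest-frequency component: 52.62 kHz.
Nyquist rate = 2 × 52.62 kHz = 105.24 kHz.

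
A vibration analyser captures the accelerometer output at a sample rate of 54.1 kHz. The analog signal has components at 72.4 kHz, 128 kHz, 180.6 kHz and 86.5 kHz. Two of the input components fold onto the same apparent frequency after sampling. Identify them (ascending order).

fs/2 = 27.05 kHz.
72.4 kHz mod fs = 18.3 kHz.
18.3 kHz ≤ fs/2 = 27.05 kHz, appears at 18.3 kHz.
128 kHz mod fs = 19.8 kHz.
19.8 kHz ≤ fs/2 = 27.05 kHz, appears at 19.8 kHz.
180.6 kHz mod fs = 18.3 kHz.
18.3 kHz ≤ fs/2 = 27.05 kHz, appears at 18.3 kHz.
86.5 kHz mod fs = 32.4 kHz.
32.4 kHz > fs/2 = 27.05 kHz, folds to fs − 32.4 kHz = 21.7 kHz.
72.4 kHz and 180.6 kHz both map to 18.3 kHz.

72.4 kHz, 180.6 kHz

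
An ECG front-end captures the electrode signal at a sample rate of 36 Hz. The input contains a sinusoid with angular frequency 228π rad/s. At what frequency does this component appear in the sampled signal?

6 Hz

ω = 228π rad/s → f = ω/(2π) = 114 Hz.
114 Hz mod fs = 6 Hz.
6 Hz ≤ fs/2 = 18 Hz, appears at 6 Hz.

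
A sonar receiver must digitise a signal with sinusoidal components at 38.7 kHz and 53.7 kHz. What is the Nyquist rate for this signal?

107.4 kHz

Highest-frequency component: 53.7 kHz.
Nyquist rate = 2 × 53.7 kHz = 107.4 kHz.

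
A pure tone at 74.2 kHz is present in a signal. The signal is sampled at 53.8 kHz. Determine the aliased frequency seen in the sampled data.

74.2 kHz mod fs = 20.4 kHz.
20.4 kHz ≤ fs/2 = 26.9 kHz, appears at 20.4 kHz.

20.4 kHz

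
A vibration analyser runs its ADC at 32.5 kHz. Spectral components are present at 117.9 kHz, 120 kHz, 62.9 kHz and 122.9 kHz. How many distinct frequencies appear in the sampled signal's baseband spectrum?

4

fs/2 = 16.25 kHz.
117.9 kHz mod fs = 20.4 kHz.
20.4 kHz > fs/2 = 16.25 kHz, folds to fs − 20.4 kHz = 12.1 kHz.
120 kHz mod fs = 22.5 kHz.
22.5 kHz > fs/2 = 16.25 kHz, folds to fs − 22.5 kHz = 10 kHz.
62.9 kHz mod fs = 30.4 kHz.
30.4 kHz > fs/2 = 16.25 kHz, folds to fs − 30.4 kHz = 2.1 kHz.
122.9 kHz mod fs = 25.4 kHz.
25.4 kHz > fs/2 = 16.25 kHz, folds to fs − 25.4 kHz = 7.1 kHz.
Distinct values: {2.1 kHz, 7.1 kHz, 10 kHz, 12.1 kHz} → 4.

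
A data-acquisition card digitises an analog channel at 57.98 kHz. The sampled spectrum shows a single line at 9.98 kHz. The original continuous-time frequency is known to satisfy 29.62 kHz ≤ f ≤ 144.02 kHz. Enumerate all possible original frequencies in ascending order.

48 kHz, 67.96 kHz, 105.98 kHz, 125.94 kHz

Frequencies that alias to 9.98 kHz are k·fs ± 9.98 kHz for integer k ≥ 0.
k=0: 9.98 kHz.
k=1: 48 kHz, 67.96 kHz.
k=2: 105.98 kHz, 125.94 kHz.
k=3: 163.96 kHz, 183.92 kHz.
Within [29.62 kHz, 144.02 kHz]: 48 kHz, 67.96 kHz, 105.98 kHz, 125.94 kHz.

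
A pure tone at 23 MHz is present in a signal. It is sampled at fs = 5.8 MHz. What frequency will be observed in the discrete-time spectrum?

23 MHz mod fs = 5.6 MHz.
5.6 MHz > fs/2 = 2.9 MHz, folds to fs − 5.6 MHz = 0.2 MHz.

0.2 MHz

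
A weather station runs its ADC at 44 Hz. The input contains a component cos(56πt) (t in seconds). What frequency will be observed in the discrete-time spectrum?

16 Hz

ω = 56π rad/s → f = ω/(2π) = 28 Hz.
28 Hz > fs/2 = 22 Hz, folds to fs − 28 Hz = 16 Hz.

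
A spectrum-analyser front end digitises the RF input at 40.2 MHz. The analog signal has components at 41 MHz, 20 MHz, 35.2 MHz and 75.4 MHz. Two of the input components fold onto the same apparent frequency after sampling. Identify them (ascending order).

35.2 MHz, 75.4 MHz

fs/2 = 20.1 MHz.
41 MHz mod fs = 0.8 MHz.
0.8 MHz ≤ fs/2 = 20.1 MHz, appears at 0.8 MHz.
20 MHz ≤ fs/2 = 20.1 MHz, passes unchanged.
35.2 MHz > fs/2 = 20.1 MHz, folds to fs − 35.2 MHz = 5 MHz.
75.4 MHz mod fs = 35.2 MHz.
35.2 MHz > fs/2 = 20.1 MHz, folds to fs − 35.2 MHz = 5 MHz.
35.2 MHz and 75.4 MHz both map to 5 MHz.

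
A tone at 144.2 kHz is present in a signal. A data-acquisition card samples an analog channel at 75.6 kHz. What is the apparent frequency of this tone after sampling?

144.2 kHz mod fs = 68.6 kHz.
68.6 kHz > fs/2 = 37.8 kHz, folds to fs − 68.6 kHz = 7 kHz.

7 kHz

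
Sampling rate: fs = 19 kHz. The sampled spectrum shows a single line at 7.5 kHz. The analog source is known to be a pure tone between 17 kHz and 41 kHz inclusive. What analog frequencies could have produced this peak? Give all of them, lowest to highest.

Frequencies that alias to 7.5 kHz are k·fs ± 7.5 kHz for integer k ≥ 0.
k=0: 7.5 kHz.
k=1: 11.5 kHz, 26.5 kHz.
k=2: 30.5 kHz, 45.5 kHz.
k=3: 49.5 kHz, 64.5 kHz.
Within [17 kHz, 41 kHz]: 26.5 kHz, 30.5 kHz.

26.5 kHz, 30.5 kHz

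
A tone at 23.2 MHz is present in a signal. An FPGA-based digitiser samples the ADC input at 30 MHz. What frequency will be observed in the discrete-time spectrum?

6.8 MHz

23.2 MHz > fs/2 = 15 MHz, folds to fs − 23.2 MHz = 6.8 MHz.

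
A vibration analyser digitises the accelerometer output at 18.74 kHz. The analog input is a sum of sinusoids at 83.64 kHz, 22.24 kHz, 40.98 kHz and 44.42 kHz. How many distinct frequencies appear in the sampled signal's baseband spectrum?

3

fs/2 = 9.37 kHz.
83.64 kHz mod fs = 8.68 kHz.
8.68 kHz ≤ fs/2 = 9.37 kHz, appears at 8.68 kHz.
22.24 kHz mod fs = 3.5 kHz.
3.5 kHz ≤ fs/2 = 9.37 kHz, appears at 3.5 kHz.
40.98 kHz mod fs = 3.5 kHz.
3.5 kHz ≤ fs/2 = 9.37 kHz, appears at 3.5 kHz.
44.42 kHz mod fs = 6.94 kHz.
6.94 kHz ≤ fs/2 = 9.37 kHz, appears at 6.94 kHz.
Distinct values: {3.5 kHz, 6.94 kHz, 8.68 kHz} → 3.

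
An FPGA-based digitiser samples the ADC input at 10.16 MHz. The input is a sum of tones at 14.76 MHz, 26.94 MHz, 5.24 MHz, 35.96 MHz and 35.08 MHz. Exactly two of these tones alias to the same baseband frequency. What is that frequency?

4.6 MHz

fs/2 = 5.08 MHz.
14.76 MHz mod fs = 4.6 MHz.
4.6 MHz ≤ fs/2 = 5.08 MHz, appears at 4.6 MHz.
26.94 MHz mod fs = 6.62 MHz.
6.62 MHz > fs/2 = 5.08 MHz, folds to fs − 6.62 MHz = 3.54 MHz.
5.24 MHz > fs/2 = 5.08 MHz, folds to fs − 5.24 MHz = 4.92 MHz.
35.96 MHz mod fs = 5.48 MHz.
5.48 MHz > fs/2 = 5.08 MHz, folds to fs − 5.48 MHz = 4.68 MHz.
35.08 MHz mod fs = 4.6 MHz.
4.6 MHz ≤ fs/2 = 5.08 MHz, appears at 4.6 MHz.
14.76 MHz and 35.08 MHz both map to 4.6 MHz.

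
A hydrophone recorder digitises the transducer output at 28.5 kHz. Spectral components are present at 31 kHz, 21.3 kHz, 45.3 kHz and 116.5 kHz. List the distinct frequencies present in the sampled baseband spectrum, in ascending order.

fs/2 = 14.25 kHz.
31 kHz mod fs = 2.5 kHz.
2.5 kHz ≤ fs/2 = 14.25 kHz, appears at 2.5 kHz.
21.3 kHz > fs/2 = 14.25 kHz, folds to fs − 21.3 kHz = 7.2 kHz.
45.3 kHz mod fs = 16.8 kHz.
16.8 kHz > fs/2 = 14.25 kHz, folds to fs − 16.8 kHz = 11.7 kHz.
116.5 kHz mod fs = 2.5 kHz.
2.5 kHz ≤ fs/2 = 14.25 kHz, appears at 2.5 kHz.
Distinct values: {2.5 kHz, 7.2 kHz, 11.7 kHz}.

2.5 kHz, 7.2 kHz, 11.7 kHz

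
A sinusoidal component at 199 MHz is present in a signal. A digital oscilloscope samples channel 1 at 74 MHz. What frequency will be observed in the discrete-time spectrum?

23 MHz

199 MHz mod fs = 51 MHz.
51 MHz > fs/2 = 37 MHz, folds to fs − 51 MHz = 23 MHz.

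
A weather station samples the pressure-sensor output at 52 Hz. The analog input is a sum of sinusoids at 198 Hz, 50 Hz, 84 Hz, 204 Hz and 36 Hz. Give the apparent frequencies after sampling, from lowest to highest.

fs/2 = 26 Hz.
198 Hz mod fs = 42 Hz.
42 Hz > fs/2 = 26 Hz, folds to fs − 42 Hz = 10 Hz.
50 Hz > fs/2 = 26 Hz, folds to fs − 50 Hz = 2 Hz.
84 Hz mod fs = 32 Hz.
32 Hz > fs/2 = 26 Hz, folds to fs − 32 Hz = 20 Hz.
204 Hz mod fs = 48 Hz.
48 Hz > fs/2 = 26 Hz, folds to fs − 48 Hz = 4 Hz.
36 Hz > fs/2 = 26 Hz, folds to fs − 36 Hz = 16 Hz.
Distinct values: {2 Hz, 4 Hz, 10 Hz, 16 Hz, 20 Hz}.

2 Hz, 4 Hz, 10 Hz, 16 Hz, 20 Hz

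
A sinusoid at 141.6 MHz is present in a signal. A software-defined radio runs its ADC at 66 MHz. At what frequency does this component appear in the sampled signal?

141.6 MHz mod fs = 9.6 MHz.
9.6 MHz ≤ fs/2 = 33 MHz, appears at 9.6 MHz.

9.6 MHz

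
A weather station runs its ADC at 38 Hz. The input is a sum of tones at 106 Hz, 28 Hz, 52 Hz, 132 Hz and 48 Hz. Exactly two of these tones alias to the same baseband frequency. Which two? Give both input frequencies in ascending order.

28 Hz, 48 Hz

fs/2 = 19 Hz.
106 Hz mod fs = 30 Hz.
30 Hz > fs/2 = 19 Hz, folds to fs − 30 Hz = 8 Hz.
28 Hz > fs/2 = 19 Hz, folds to fs − 28 Hz = 10 Hz.
52 Hz mod fs = 14 Hz.
14 Hz ≤ fs/2 = 19 Hz, appears at 14 Hz.
132 Hz mod fs = 18 Hz.
18 Hz ≤ fs/2 = 19 Hz, appears at 18 Hz.
48 Hz mod fs = 10 Hz.
10 Hz ≤ fs/2 = 19 Hz, appears at 10 Hz.
28 Hz and 48 Hz both map to 10 Hz.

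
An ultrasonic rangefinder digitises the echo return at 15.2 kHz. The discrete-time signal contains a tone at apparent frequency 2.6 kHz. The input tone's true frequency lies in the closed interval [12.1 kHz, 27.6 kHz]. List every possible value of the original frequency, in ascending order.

12.6 kHz, 17.8 kHz

Frequencies that alias to 2.6 kHz are k·fs ± 2.6 kHz for integer k ≥ 0.
k=0: 2.6 kHz.
k=1: 12.6 kHz, 17.8 kHz.
k=2: 27.8 kHz, 33 kHz.
Within [12.1 kHz, 27.6 kHz]: 12.6 kHz, 17.8 kHz.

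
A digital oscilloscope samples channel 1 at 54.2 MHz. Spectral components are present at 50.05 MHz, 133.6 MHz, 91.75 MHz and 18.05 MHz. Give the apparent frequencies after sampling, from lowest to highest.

4.15 MHz, 16.65 MHz, 18.05 MHz, 25.2 MHz

fs/2 = 27.1 MHz.
50.05 MHz > fs/2 = 27.1 MHz, folds to fs − 50.05 MHz = 4.15 MHz.
133.6 MHz mod fs = 25.2 MHz.
25.2 MHz ≤ fs/2 = 27.1 MHz, appears at 25.2 MHz.
91.75 MHz mod fs = 37.55 MHz.
37.55 MHz > fs/2 = 27.1 MHz, folds to fs − 37.55 MHz = 16.65 MHz.
18.05 MHz ≤ fs/2 = 27.1 MHz, passes unchanged.
Distinct values: {4.15 MHz, 16.65 MHz, 18.05 MHz, 25.2 MHz}.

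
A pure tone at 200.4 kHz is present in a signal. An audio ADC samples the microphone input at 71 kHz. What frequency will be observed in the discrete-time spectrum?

12.6 kHz

200.4 kHz mod fs = 58.4 kHz.
58.4 kHz > fs/2 = 35.5 kHz, folds to fs − 58.4 kHz = 12.6 kHz.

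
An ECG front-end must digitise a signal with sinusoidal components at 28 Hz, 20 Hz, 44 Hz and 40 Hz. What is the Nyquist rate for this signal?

88 Hz

Highest-frequency component: 44 Hz.
Nyquist rate = 2 × 44 Hz = 88 Hz.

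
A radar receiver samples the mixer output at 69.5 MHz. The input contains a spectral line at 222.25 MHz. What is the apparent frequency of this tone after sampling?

222.25 MHz mod fs = 13.75 MHz.
13.75 MHz ≤ fs/2 = 34.75 MHz, appears at 13.75 MHz.

13.75 MHz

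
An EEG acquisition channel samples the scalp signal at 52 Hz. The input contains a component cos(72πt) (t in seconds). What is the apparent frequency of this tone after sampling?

16 Hz

ω = 72π rad/s → f = ω/(2π) = 36 Hz.
36 Hz > fs/2 = 26 Hz, folds to fs − 36 Hz = 16 Hz.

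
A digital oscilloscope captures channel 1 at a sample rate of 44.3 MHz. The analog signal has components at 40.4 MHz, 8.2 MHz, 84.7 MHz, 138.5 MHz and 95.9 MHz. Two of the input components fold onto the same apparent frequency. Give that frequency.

3.9 MHz

fs/2 = 22.15 MHz.
40.4 MHz > fs/2 = 22.15 MHz, folds to fs − 40.4 MHz = 3.9 MHz.
8.2 MHz ≤ fs/2 = 22.15 MHz, passes unchanged.
84.7 MHz mod fs = 40.4 MHz.
40.4 MHz > fs/2 = 22.15 MHz, folds to fs − 40.4 MHz = 3.9 MHz.
138.5 MHz mod fs = 5.6 MHz.
5.6 MHz ≤ fs/2 = 22.15 MHz, appears at 5.6 MHz.
95.9 MHz mod fs = 7.3 MHz.
7.3 MHz ≤ fs/2 = 22.15 MHz, appears at 7.3 MHz.
40.4 MHz and 84.7 MHz both map to 3.9 MHz.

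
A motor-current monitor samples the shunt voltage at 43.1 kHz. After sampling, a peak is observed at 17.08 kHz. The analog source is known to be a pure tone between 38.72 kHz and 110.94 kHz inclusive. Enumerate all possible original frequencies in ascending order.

60.18 kHz, 69.12 kHz, 103.28 kHz

Frequencies that alias to 17.08 kHz are k·fs ± 17.08 kHz for integer k ≥ 0.
k=0: 17.08 kHz.
k=1: 26.02 kHz, 60.18 kHz.
k=2: 69.12 kHz, 103.28 kHz.
k=3: 112.22 kHz, 146.38 kHz.
Within [38.72 kHz, 110.94 kHz]: 60.18 kHz, 69.12 kHz, 103.28 kHz.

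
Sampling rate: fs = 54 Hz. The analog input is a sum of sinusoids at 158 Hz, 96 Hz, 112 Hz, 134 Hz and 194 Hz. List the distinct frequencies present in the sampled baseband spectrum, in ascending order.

fs/2 = 27 Hz.
158 Hz mod fs = 50 Hz.
50 Hz > fs/2 = 27 Hz, folds to fs − 50 Hz = 4 Hz.
96 Hz mod fs = 42 Hz.
42 Hz > fs/2 = 27 Hz, folds to fs − 42 Hz = 12 Hz.
112 Hz mod fs = 4 Hz.
4 Hz ≤ fs/2 = 27 Hz, appears at 4 Hz.
134 Hz mod fs = 26 Hz.
26 Hz ≤ fs/2 = 27 Hz, appears at 26 Hz.
194 Hz mod fs = 32 Hz.
32 Hz > fs/2 = 27 Hz, folds to fs − 32 Hz = 22 Hz.
Distinct values: {4 Hz, 12 Hz, 22 Hz, 26 Hz}.

4 Hz, 12 Hz, 22 Hz, 26 Hz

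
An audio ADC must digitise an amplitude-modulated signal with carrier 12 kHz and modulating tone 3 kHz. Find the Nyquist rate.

AM sidebands sit at fc ± fm = 9 kHz and 15 kHz.
Highest-frequency component: 15 kHz.
Nyquist rate = 2 × 15 kHz = 30 kHz.

30 kHz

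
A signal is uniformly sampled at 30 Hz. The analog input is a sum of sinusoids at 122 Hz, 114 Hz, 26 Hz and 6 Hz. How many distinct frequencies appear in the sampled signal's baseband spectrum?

3

fs/2 = 15 Hz.
122 Hz mod fs = 2 Hz.
2 Hz ≤ fs/2 = 15 Hz, appears at 2 Hz.
114 Hz mod fs = 24 Hz.
24 Hz > fs/2 = 15 Hz, folds to fs − 24 Hz = 6 Hz.
26 Hz > fs/2 = 15 Hz, folds to fs − 26 Hz = 4 Hz.
6 Hz ≤ fs/2 = 15 Hz, passes unchanged.
Distinct values: {2 Hz, 4 Hz, 6 Hz} → 3.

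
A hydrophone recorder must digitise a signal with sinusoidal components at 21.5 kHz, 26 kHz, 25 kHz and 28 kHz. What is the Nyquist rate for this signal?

Highest-frequency component: 28 kHz.
Nyquist rate = 2 × 28 kHz = 56 kHz.

56 kHz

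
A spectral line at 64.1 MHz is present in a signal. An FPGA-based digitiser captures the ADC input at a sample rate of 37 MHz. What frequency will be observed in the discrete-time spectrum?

64.1 MHz mod fs = 27.1 MHz.
27.1 MHz > fs/2 = 18.5 MHz, folds to fs − 27.1 MHz = 9.9 MHz.

9.9 MHz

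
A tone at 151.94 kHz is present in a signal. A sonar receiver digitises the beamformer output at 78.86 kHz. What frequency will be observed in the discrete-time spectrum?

5.78 kHz

151.94 kHz mod fs = 73.08 kHz.
73.08 kHz > fs/2 = 39.43 kHz, folds to fs − 73.08 kHz = 5.78 kHz.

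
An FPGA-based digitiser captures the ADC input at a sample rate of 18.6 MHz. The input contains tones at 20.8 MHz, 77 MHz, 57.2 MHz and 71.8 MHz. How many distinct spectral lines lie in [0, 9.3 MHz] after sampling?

fs/2 = 9.3 MHz.
20.8 MHz mod fs = 2.2 MHz.
2.2 MHz ≤ fs/2 = 9.3 MHz, appears at 2.2 MHz.
77 MHz mod fs = 2.6 MHz.
2.6 MHz ≤ fs/2 = 9.3 MHz, appears at 2.6 MHz.
57.2 MHz mod fs = 1.4 MHz.
1.4 MHz ≤ fs/2 = 9.3 MHz, appears at 1.4 MHz.
71.8 MHz mod fs = 16 MHz.
16 MHz > fs/2 = 9.3 MHz, folds to fs − 16 MHz = 2.6 MHz.
Distinct values: {1.4 MHz, 2.2 MHz, 2.6 MHz} → 3.

3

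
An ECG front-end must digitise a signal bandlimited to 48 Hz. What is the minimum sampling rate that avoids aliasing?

96 Hz

Nyquist rate = 2 × 48 Hz = 96 Hz.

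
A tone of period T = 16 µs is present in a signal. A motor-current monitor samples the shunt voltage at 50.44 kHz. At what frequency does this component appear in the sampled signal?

T = 16 µs → f = 1/T = 62.5 kHz.
62.5 kHz mod fs = 12.06 kHz.
12.06 kHz ≤ fs/2 = 25.22 kHz, appears at 12.06 kHz.

12.06 kHz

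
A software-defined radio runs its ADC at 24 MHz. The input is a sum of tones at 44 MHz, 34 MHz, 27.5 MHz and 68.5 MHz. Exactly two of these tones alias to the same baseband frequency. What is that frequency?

3.5 MHz

fs/2 = 12 MHz.
44 MHz mod fs = 20 MHz.
20 MHz > fs/2 = 12 MHz, folds to fs − 20 MHz = 4 MHz.
34 MHz mod fs = 10 MHz.
10 MHz ≤ fs/2 = 12 MHz, appears at 10 MHz.
27.5 MHz mod fs = 3.5 MHz.
3.5 MHz ≤ fs/2 = 12 MHz, appears at 3.5 MHz.
68.5 MHz mod fs = 20.5 MHz.
20.5 MHz > fs/2 = 12 MHz, folds to fs − 20.5 MHz = 3.5 MHz.
27.5 MHz and 68.5 MHz both map to 3.5 MHz.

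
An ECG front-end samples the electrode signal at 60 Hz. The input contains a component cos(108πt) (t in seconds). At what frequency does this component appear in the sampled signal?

6 Hz

ω = 108π rad/s → f = ω/(2π) = 54 Hz.
54 Hz > fs/2 = 30 Hz, folds to fs − 54 Hz = 6 Hz.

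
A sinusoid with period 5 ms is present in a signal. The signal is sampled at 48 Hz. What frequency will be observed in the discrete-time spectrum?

T = 5 ms → f = 1/T = 200 Hz.
200 Hz mod fs = 8 Hz.
8 Hz ≤ fs/2 = 24 Hz, appears at 8 Hz.

8 Hz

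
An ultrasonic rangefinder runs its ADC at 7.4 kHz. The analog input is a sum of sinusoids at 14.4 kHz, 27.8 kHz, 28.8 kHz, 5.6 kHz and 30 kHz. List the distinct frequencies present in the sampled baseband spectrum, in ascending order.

fs/2 = 3.7 kHz.
14.4 kHz mod fs = 7 kHz.
7 kHz > fs/2 = 3.7 kHz, folds to fs − 7 kHz = 0.4 kHz.
27.8 kHz mod fs = 5.6 kHz.
5.6 kHz > fs/2 = 3.7 kHz, folds to fs − 5.6 kHz = 1.8 kHz.
28.8 kHz mod fs = 6.6 kHz.
6.6 kHz > fs/2 = 3.7 kHz, folds to fs − 6.6 kHz = 0.8 kHz.
5.6 kHz > fs/2 = 3.7 kHz, folds to fs − 5.6 kHz = 1.8 kHz.
30 kHz mod fs = 0.4 kHz.
0.4 kHz ≤ fs/2 = 3.7 kHz, appears at 0.4 kHz.
Distinct values: {0.4 kHz, 0.8 kHz, 1.8 kHz}.

0.4 kHz, 0.8 kHz, 1.8 kHz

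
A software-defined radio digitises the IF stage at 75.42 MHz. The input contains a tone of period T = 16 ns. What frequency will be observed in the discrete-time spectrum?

12.92 MHz

T = 16 ns → f = 1/T = 62.5 MHz.
62.5 MHz > fs/2 = 37.71 MHz, folds to fs − 62.5 MHz = 12.92 MHz.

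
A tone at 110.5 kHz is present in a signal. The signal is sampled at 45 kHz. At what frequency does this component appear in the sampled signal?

20.5 kHz

110.5 kHz mod fs = 20.5 kHz.
20.5 kHz ≤ fs/2 = 22.5 kHz, appears at 20.5 kHz.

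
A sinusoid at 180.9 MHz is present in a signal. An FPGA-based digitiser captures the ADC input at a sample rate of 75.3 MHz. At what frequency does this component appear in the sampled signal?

30.3 MHz

180.9 MHz mod fs = 30.3 MHz.
30.3 MHz ≤ fs/2 = 37.65 MHz, appears at 30.3 MHz.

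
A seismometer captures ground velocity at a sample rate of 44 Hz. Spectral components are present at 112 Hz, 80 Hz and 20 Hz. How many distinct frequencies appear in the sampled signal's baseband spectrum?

2

fs/2 = 22 Hz.
112 Hz mod fs = 24 Hz.
24 Hz > fs/2 = 22 Hz, folds to fs − 24 Hz = 20 Hz.
80 Hz mod fs = 36 Hz.
36 Hz > fs/2 = 22 Hz, folds to fs − 36 Hz = 8 Hz.
20 Hz ≤ fs/2 = 22 Hz, passes unchanged.
Distinct values: {8 Hz, 20 Hz} → 2.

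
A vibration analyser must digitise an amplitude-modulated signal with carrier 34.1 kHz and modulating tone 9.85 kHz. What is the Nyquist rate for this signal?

87.9 kHz

AM sidebands sit at fc ± fm = 24.25 kHz and 43.95 kHz.
Highest-frequency component: 43.95 kHz.
Nyquist rate = 2 × 43.95 kHz = 87.9 kHz.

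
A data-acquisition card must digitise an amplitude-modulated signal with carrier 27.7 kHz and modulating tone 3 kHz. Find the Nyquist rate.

AM sidebands sit at fc ± fm = 24.7 kHz and 30.7 kHz.
Highest-frequency component: 30.7 kHz.
Nyquist rate = 2 × 30.7 kHz = 61.4 kHz.

61.4 kHz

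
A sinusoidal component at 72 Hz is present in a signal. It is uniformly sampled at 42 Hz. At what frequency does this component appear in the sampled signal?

72 Hz mod fs = 30 Hz.
30 Hz > fs/2 = 21 Hz, folds to fs − 30 Hz = 12 Hz.

12 Hz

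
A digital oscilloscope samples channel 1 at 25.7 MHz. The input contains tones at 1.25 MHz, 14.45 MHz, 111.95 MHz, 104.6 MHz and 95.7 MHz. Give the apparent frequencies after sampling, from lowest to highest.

1.25 MHz, 1.8 MHz, 7.1 MHz, 9.15 MHz, 11.25 MHz

fs/2 = 12.85 MHz.
1.25 MHz ≤ fs/2 = 12.85 MHz, passes unchanged.
14.45 MHz > fs/2 = 12.85 MHz, folds to fs − 14.45 MHz = 11.25 MHz.
111.95 MHz mod fs = 9.15 MHz.
9.15 MHz ≤ fs/2 = 12.85 MHz, appears at 9.15 MHz.
104.6 MHz mod fs = 1.8 MHz.
1.8 MHz ≤ fs/2 = 12.85 MHz, appears at 1.8 MHz.
95.7 MHz mod fs = 18.6 MHz.
18.6 MHz > fs/2 = 12.85 MHz, folds to fs − 18.6 MHz = 7.1 MHz.
Distinct values: {1.25 MHz, 1.8 MHz, 7.1 MHz, 9.15 MHz, 11.25 MHz}.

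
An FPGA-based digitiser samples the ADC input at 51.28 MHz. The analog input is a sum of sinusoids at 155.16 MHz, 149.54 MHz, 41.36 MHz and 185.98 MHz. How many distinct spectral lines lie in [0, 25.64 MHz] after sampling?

4

fs/2 = 25.64 MHz.
155.16 MHz mod fs = 1.32 MHz.
1.32 MHz ≤ fs/2 = 25.64 MHz, appears at 1.32 MHz.
149.54 MHz mod fs = 46.98 MHz.
46.98 MHz > fs/2 = 25.64 MHz, folds to fs − 46.98 MHz = 4.3 MHz.
41.36 MHz > fs/2 = 25.64 MHz, folds to fs − 41.36 MHz = 9.92 MHz.
185.98 MHz mod fs = 32.14 MHz.
32.14 MHz > fs/2 = 25.64 MHz, folds to fs − 32.14 MHz = 19.14 MHz.
Distinct values: {1.32 MHz, 4.3 MHz, 9.92 MHz, 19.14 MHz} → 4.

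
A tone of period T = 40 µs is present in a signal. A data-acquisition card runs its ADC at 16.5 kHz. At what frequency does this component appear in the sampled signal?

T = 40 µs → f = 1/T = 25 kHz.
25 kHz mod fs = 8.5 kHz.
8.5 kHz > fs/2 = 8.25 kHz, folds to fs − 8.5 kHz = 8 kHz.

8 kHz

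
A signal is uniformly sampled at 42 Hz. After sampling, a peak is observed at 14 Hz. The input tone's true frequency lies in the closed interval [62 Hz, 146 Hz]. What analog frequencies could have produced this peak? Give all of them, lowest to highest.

Frequencies that alias to 14 Hz are k·fs ± 14 Hz for integer k ≥ 0.
k=0: 14 Hz.
k=1: 28 Hz, 56 Hz.
k=2: 70 Hz, 98 Hz.
k=3: 112 Hz, 140 Hz.
k=4: 154 Hz, 182 Hz.
Within [62 Hz, 146 Hz]: 70 Hz, 98 Hz, 112 Hz, 140 Hz.

70 Hz, 98 Hz, 112 Hz, 140 Hz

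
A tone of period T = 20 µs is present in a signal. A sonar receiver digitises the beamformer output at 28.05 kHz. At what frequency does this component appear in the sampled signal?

6.1 kHz

T = 20 µs → f = 1/T = 50 kHz.
50 kHz mod fs = 21.95 kHz.
21.95 kHz > fs/2 = 14.025 kHz, folds to fs − 21.95 kHz = 6.1 kHz.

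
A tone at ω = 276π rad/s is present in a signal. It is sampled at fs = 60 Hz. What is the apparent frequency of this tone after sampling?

ω = 276π rad/s → f = ω/(2π) = 138 Hz.
138 Hz mod fs = 18 Hz.
18 Hz ≤ fs/2 = 30 Hz, appears at 18 Hz.

18 Hz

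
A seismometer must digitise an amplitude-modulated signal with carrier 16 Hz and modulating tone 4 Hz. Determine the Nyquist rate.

AM sidebands sit at fc ± fm = 12 Hz and 20 Hz.
Highest-frequency component: 20 Hz.
Nyquist rate = 2 × 20 Hz = 40 Hz.

40 Hz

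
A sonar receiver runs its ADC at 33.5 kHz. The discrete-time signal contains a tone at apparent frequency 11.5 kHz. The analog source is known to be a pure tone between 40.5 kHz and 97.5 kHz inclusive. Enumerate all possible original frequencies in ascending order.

Frequencies that alias to 11.5 kHz are k·fs ± 11.5 kHz for integer k ≥ 0.
k=0: 11.5 kHz.
k=1: 22 kHz, 45 kHz.
k=2: 55.5 kHz, 78.5 kHz.
k=3: 89 kHz, 112 kHz.
k=4: 122.5 kHz, 145.5 kHz.
Within [40.5 kHz, 97.5 kHz]: 45 kHz, 55.5 kHz, 78.5 kHz, 89 kHz.

45 kHz, 55.5 kHz, 78.5 kHz, 89 kHz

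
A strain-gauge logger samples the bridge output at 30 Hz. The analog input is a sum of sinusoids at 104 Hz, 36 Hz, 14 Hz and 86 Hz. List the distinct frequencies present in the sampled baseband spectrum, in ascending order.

fs/2 = 15 Hz.
104 Hz mod fs = 14 Hz.
14 Hz ≤ fs/2 = 15 Hz, appears at 14 Hz.
36 Hz mod fs = 6 Hz.
6 Hz ≤ fs/2 = 15 Hz, appears at 6 Hz.
14 Hz ≤ fs/2 = 15 Hz, passes unchanged.
86 Hz mod fs = 26 Hz.
26 Hz > fs/2 = 15 Hz, folds to fs − 26 Hz = 4 Hz.
Distinct values: {4 Hz, 6 Hz, 14 Hz}.

4 Hz, 6 Hz, 14 Hz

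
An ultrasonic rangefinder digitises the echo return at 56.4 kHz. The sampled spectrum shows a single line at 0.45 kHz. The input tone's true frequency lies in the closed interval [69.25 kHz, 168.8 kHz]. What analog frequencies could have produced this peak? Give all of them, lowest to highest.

Frequencies that alias to 0.45 kHz are k·fs ± 0.45 kHz for integer k ≥ 0.
k=0: 0.45 kHz.
k=1: 55.95 kHz, 56.85 kHz.
k=2: 112.35 kHz, 113.25 kHz.
k=3: 168.75 kHz, 169.65 kHz.
k=4: 225.15 kHz, 226.05 kHz.
Within [69.25 kHz, 168.8 kHz]: 112.35 kHz, 113.25 kHz, 168.75 kHz.

112.35 kHz, 113.25 kHz, 168.75 kHz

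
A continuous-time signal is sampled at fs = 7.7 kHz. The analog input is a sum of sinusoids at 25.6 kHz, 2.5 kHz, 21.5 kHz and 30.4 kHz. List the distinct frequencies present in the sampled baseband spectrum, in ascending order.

0.4 kHz, 1.6 kHz, 2.5 kHz

fs/2 = 3.85 kHz.
25.6 kHz mod fs = 2.5 kHz.
2.5 kHz ≤ fs/2 = 3.85 kHz, appears at 2.5 kHz.
2.5 kHz ≤ fs/2 = 3.85 kHz, passes unchanged.
21.5 kHz mod fs = 6.1 kHz.
6.1 kHz > fs/2 = 3.85 kHz, folds to fs − 6.1 kHz = 1.6 kHz.
30.4 kHz mod fs = 7.3 kHz.
7.3 kHz > fs/2 = 3.85 kHz, folds to fs − 7.3 kHz = 0.4 kHz.
Distinct values: {0.4 kHz, 1.6 kHz, 2.5 kHz}.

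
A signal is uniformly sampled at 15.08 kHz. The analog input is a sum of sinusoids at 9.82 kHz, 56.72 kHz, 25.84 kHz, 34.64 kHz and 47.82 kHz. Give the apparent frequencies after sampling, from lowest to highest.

fs/2 = 7.54 kHz.
9.82 kHz > fs/2 = 7.54 kHz, folds to fs − 9.82 kHz = 5.26 kHz.
56.72 kHz mod fs = 11.48 kHz.
11.48 kHz > fs/2 = 7.54 kHz, folds to fs − 11.48 kHz = 3.6 kHz.
25.84 kHz mod fs = 10.76 kHz.
10.76 kHz > fs/2 = 7.54 kHz, folds to fs − 10.76 kHz = 4.32 kHz.
34.64 kHz mod fs = 4.48 kHz.
4.48 kHz ≤ fs/2 = 7.54 kHz, appears at 4.48 kHz.
47.82 kHz mod fs = 2.58 kHz.
2.58 kHz ≤ fs/2 = 7.54 kHz, appears at 2.58 kHz.
Distinct values: {2.58 kHz, 3.6 kHz, 4.32 kHz, 4.48 kHz, 5.26 kHz}.

2.58 kHz, 3.6 kHz, 4.32 kHz, 4.48 kHz, 5.26 kHz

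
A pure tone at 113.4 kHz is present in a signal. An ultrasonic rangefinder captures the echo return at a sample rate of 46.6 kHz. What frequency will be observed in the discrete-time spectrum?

20.2 kHz

113.4 kHz mod fs = 20.2 kHz.
20.2 kHz ≤ fs/2 = 23.3 kHz, appears at 20.2 kHz.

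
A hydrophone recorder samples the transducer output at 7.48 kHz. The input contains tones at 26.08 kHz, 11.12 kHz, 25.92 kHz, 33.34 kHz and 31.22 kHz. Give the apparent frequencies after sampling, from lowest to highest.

1.3 kHz, 3.42 kHz, 3.48 kHz, 3.64 kHz

fs/2 = 3.74 kHz.
26.08 kHz mod fs = 3.64 kHz.
3.64 kHz ≤ fs/2 = 3.74 kHz, appears at 3.64 kHz.
11.12 kHz mod fs = 3.64 kHz.
3.64 kHz ≤ fs/2 = 3.74 kHz, appears at 3.64 kHz.
25.92 kHz mod fs = 3.48 kHz.
3.48 kHz ≤ fs/2 = 3.74 kHz, appears at 3.48 kHz.
33.34 kHz mod fs = 3.42 kHz.
3.42 kHz ≤ fs/2 = 3.74 kHz, appears at 3.42 kHz.
31.22 kHz mod fs = 1.3 kHz.
1.3 kHz ≤ fs/2 = 3.74 kHz, appears at 1.3 kHz.
Distinct values: {1.3 kHz, 3.42 kHz, 3.48 kHz, 3.64 kHz}.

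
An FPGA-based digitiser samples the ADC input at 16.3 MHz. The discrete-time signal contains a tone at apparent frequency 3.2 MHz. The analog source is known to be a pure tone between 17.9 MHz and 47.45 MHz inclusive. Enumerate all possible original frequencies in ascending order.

Frequencies that alias to 3.2 MHz are k·fs ± 3.2 MHz for integer k ≥ 0.
k=0: 3.2 MHz.
k=1: 13.1 MHz, 19.5 MHz.
k=2: 29.4 MHz, 35.8 MHz.
k=3: 45.7 MHz, 52.1 MHz.
k=4: 62 MHz, 68.4 MHz.
Within [17.9 MHz, 47.45 MHz]: 19.5 MHz, 29.4 MHz, 35.8 MHz, 45.7 MHz.

19.5 MHz, 29.4 MHz, 35.8 MHz, 45.7 MHz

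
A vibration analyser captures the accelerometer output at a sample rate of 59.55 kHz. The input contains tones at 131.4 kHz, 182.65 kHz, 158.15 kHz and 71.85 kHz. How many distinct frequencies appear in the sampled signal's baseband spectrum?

3

fs/2 = 29.775 kHz.
131.4 kHz mod fs = 12.3 kHz.
12.3 kHz ≤ fs/2 = 29.775 kHz, appears at 12.3 kHz.
182.65 kHz mod fs = 4 kHz.
4 kHz ≤ fs/2 = 29.775 kHz, appears at 4 kHz.
158.15 kHz mod fs = 39.05 kHz.
39.05 kHz > fs/2 = 29.775 kHz, folds to fs − 39.05 kHz = 20.5 kHz.
71.85 kHz mod fs = 12.3 kHz.
12.3 kHz ≤ fs/2 = 29.775 kHz, appears at 12.3 kHz.
Distinct values: {4 kHz, 12.3 kHz, 20.5 kHz} → 3.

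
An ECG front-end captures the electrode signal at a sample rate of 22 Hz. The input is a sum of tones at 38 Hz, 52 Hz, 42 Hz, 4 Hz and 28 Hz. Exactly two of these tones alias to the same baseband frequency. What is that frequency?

fs/2 = 11 Hz.
38 Hz mod fs = 16 Hz.
16 Hz > fs/2 = 11 Hz, folds to fs − 16 Hz = 6 Hz.
52 Hz mod fs = 8 Hz.
8 Hz ≤ fs/2 = 11 Hz, appears at 8 Hz.
42 Hz mod fs = 20 Hz.
20 Hz > fs/2 = 11 Hz, folds to fs − 20 Hz = 2 Hz.
4 Hz ≤ fs/2 = 11 Hz, passes unchanged.
28 Hz mod fs = 6 Hz.
6 Hz ≤ fs/2 = 11 Hz, appears at 6 Hz.
28 Hz and 38 Hz both map to 6 Hz.

6 Hz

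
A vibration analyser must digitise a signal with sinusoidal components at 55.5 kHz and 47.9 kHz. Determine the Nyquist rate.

111 kHz

Highest-frequency component: 55.5 kHz.
Nyquist rate = 2 × 55.5 kHz = 111 kHz.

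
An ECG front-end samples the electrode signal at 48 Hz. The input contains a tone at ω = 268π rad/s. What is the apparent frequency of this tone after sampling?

10 Hz

ω = 268π rad/s → f = ω/(2π) = 134 Hz.
134 Hz mod fs = 38 Hz.
38 Hz > fs/2 = 24 Hz, folds to fs − 38 Hz = 10 Hz.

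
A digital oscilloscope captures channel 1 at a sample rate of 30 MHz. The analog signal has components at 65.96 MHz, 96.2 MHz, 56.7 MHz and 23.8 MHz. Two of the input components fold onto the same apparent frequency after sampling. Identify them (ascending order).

fs/2 = 15 MHz.
65.96 MHz mod fs = 5.96 MHz.
5.96 MHz ≤ fs/2 = 15 MHz, appears at 5.96 MHz.
96.2 MHz mod fs = 6.2 MHz.
6.2 MHz ≤ fs/2 = 15 MHz, appears at 6.2 MHz.
56.7 MHz mod fs = 26.7 MHz.
26.7 MHz > fs/2 = 15 MHz, folds to fs − 26.7 MHz = 3.3 MHz.
23.8 MHz > fs/2 = 15 MHz, folds to fs − 23.8 MHz = 6.2 MHz.
23.8 MHz and 96.2 MHz both map to 6.2 MHz.

23.8 MHz, 96.2 MHz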